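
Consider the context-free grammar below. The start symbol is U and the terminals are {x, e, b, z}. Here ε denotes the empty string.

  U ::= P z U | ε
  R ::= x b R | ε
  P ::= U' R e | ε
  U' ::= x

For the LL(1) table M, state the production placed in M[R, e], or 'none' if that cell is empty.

R ::= ε

FIRST(R): from R::=x b R we get {x}; from R::=ε we get {ε}. So FIRST(R) = {ε, x}.
FIRST(U'): from U'::=x we get {x}. So FIRST(U') = {x}.
FIRST(P): from P::=U' R e we get {x}; from P::=ε we get {ε}. So FIRST(P) = {ε, x}.
FIRST(U): from U::=P z U we get {x, z}; from U::=ε we get {ε}. So FIRST(U) = {ε, x, z}.
FOLLOW(U) includes $ since U is the start symbol.
FOLLOW(R): in R::=x b R, the suffix after R is empty (adds nothing new); in P::=U' R e, R is followed by e with FIRST {e}. Thus FOLLOW(R) = {e}.
For R ::= x b R: FIRST(x b R) = {x}, so it goes in M[R, t] for t ∈ {x}.
For R ::= ε: FIRST(ε) = {ε}, so it goes in M[R, t] for t ∈ {}; since ε ∈ FIRST, also for every t ∈ FOLLOW(R) = {e}.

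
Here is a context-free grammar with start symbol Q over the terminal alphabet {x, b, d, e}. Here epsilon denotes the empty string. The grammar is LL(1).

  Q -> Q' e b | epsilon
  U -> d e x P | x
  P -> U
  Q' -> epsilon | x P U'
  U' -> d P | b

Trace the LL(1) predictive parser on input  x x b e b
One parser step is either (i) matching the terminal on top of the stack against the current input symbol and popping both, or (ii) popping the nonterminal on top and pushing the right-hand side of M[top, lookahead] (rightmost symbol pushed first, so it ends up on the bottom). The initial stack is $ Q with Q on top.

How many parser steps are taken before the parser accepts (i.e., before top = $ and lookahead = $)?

      Stack         Input        Action
   1  $ Q           x x b e b $  expand Q -> Q' e b
   2  $ b e Q'      x x b e b $  expand Q' -> x P U'
   3  $ b e U' P x  x x b e b $  match x
   4  $ b e U' P    x b e b $    expand P -> U
   5  $ b e U' U    x b e b $    expand U -> x
   6  $ b e U' x    x b e b $    match x
   7  $ b e U'      b e b $      expand U' -> b
   8  $ b e b       b e b $      match b
   9  $ b e         e b $        match e
  10  $ b           b $          match b
Accept reached after 10 steps.

10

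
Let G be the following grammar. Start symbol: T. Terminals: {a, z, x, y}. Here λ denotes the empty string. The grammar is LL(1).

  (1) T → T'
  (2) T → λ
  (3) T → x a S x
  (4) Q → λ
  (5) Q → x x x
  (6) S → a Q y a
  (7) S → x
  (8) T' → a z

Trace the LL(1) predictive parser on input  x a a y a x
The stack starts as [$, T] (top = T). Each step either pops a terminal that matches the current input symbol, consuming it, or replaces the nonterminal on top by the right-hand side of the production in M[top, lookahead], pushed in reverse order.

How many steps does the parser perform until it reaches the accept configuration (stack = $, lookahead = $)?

9

step 1: stack=$ T  input=x a a y a x $  — expand T → x a S x
step 2: stack=$ x S a x  input=x a a y a x $  — match x
step 3: stack=$ x S a  input=a a y a x $  — match a
step 4: stack=$ x S  input=a y a x $  — expand S → a Q y a
step 5: stack=$ x a y Q a  input=a y a x $  — match a
step 6: stack=$ x a y Q  input=y a x $  — expand Q → λ
step 7: stack=$ x a y  input=y a x $  — match y
step 8: stack=$ x a  input=a x $  — match a
step 9: stack=$ x  input=x $  — match x
Accept reached after 9 steps.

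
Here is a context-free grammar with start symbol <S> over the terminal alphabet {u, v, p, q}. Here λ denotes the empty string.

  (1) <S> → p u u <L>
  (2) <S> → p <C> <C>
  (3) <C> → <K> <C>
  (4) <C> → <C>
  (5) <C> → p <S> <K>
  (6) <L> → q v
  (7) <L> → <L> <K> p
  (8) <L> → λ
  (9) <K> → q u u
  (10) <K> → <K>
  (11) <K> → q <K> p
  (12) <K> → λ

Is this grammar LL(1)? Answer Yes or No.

FIRST(<S>) = {p}
FIRST(<C>) = {p, q}
FIRST(<L>) = {λ, p, q}
FIRST(<K>) = {λ, q}
FOLLOW(<S>) = {$, p, q}
FOLLOW(<C>) = {$, p, q}
FOLLOW(<L>) = {$, p, q}
FOLLOW(<K>) = {$, p, q}
Cell M[<C>, p] receives both <C> → <K> <C> and <C> → <C> and <C> → p <S> <K> — the grammar is not LL(1).

No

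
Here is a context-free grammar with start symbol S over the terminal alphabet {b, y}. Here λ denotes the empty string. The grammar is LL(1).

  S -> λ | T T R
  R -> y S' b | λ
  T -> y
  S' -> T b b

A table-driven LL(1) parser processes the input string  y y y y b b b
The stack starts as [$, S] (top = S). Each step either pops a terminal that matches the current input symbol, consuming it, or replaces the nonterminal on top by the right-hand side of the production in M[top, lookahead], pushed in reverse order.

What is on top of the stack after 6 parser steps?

step 1: stack=$ S  input=y y y y b b b $  — expand S -> T T R
step 2: stack=$ R T T  input=y y y y b b b $  — expand T -> y
step 3: stack=$ R T y  input=y y y y b b b $  — match y
step 4: stack=$ R T  input=y y y b b b $  — expand T -> y
step 5: stack=$ R y  input=y y y b b b $  — match y
step 6: stack=$ R  input=y y b b b $  — expand R -> y S' b
Stack after step 6: $ b S' y (top = y).

y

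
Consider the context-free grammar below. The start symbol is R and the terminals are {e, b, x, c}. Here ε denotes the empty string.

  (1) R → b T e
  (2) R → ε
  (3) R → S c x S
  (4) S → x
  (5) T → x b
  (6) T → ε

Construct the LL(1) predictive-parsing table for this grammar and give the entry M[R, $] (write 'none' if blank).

FIRST(S): from S→x we get {x}. So FIRST(S) = {x}.
FIRST(T): from T→x b we get {x}; from T→ε we get {ε}. So FIRST(T) = {ε, x}.
FIRST(R): from R→b T e we get {b}; from R→ε we get {ε}; from R→S c x S we get {x}. So FIRST(R) = {ε, b, x}.
FOLLOW(R) includes $ since R is the start symbol.
FOLLOW(R): R appears on no right-hand side. Thus FOLLOW(R) = {$}.
For R → b T e: FIRST(b T e) = {b}, so it goes in M[R, t] for t ∈ {b}.
For R → ε: FIRST(ε) = {ε}, so it goes in M[R, t] for t ∈ {}; since ε ∈ FIRST, also for every t ∈ FOLLOW(R) = {$}.
For R → S c x S: FIRST(S c x S) = {x}, so it goes in M[R, t] for t ∈ {x}.

R → ε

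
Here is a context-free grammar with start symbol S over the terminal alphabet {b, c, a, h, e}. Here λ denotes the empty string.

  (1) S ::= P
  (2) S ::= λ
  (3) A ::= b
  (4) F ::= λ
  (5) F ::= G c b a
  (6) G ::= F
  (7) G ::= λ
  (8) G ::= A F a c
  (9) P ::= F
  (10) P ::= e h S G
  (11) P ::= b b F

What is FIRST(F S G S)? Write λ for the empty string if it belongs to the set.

FIRST(A) = {b}
FIRST(S) = {λ, b, c, e}  (via P)
FIRST(F) = {λ, b, c}  (via G c b a)
FIRST(G) = {λ, b, c}  (via F, A F a c)
FIRST(P) = {λ, b, c, e}  (via F)
FIRST(F S G S): take FIRST of each symbol in turn, carrying on past any symbol whose FIRST contains λ; result {λ, b, c, e}.

{λ, b, c, e}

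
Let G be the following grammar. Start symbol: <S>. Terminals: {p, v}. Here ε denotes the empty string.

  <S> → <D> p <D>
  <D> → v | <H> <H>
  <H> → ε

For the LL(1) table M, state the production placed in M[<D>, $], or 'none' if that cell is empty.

FIRST(<H>) = {ε}
FIRST(<D>) = {ε, v}  (via <H> <H>)
FIRST(<S>) = {p, v}  (via <D> p <D>)
FOLLOW(<S>) includes $ since <S> is the start symbol.
FOLLOW(<S>): <S> appears on no right-hand side. Thus FOLLOW(<S>) = {$}.
FOLLOW(<D>): in <S>→<D> p <D> (occurrence 1), <D> is followed by p <D> with FIRST {p}; in <S>→<D> p <D> (occurrence 2), the suffix after <D> is empty, so FOLLOW(<D>) ⊇ FOLLOW(<S>) = {$}. Thus FOLLOW(<D>) = {$, p}.
For <D> → v: FIRST(v) = {v}, so it goes in M[<D>, t] for t ∈ {v}.
For <D> → <H> <H>: FIRST(<H> <H>) = {ε}, so it goes in M[<D>, t] for t ∈ {}; since ε ∈ FIRST, also for every t ∈ FOLLOW(<D>) = {$, p}.

<D> → <H> <H>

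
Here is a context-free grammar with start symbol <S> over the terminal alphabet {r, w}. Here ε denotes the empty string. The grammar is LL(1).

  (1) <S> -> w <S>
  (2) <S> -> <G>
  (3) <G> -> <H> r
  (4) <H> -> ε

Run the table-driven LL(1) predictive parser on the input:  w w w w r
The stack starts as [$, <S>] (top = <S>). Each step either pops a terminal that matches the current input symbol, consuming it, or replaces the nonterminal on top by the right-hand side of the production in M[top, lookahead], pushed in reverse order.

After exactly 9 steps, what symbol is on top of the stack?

     Stack    Input        Action
  1  $ <S>    w w w w r $  expand <S> -> w <S>
  2  $ <S> w  w w w w r $  match w
  3  $ <S>    w w w r $    expand <S> -> w <S>
  4  $ <S> w  w w w r $    match w
  5  $ <S>    w w r $      expand <S> -> w <S>
  6  $ <S> w  w w r $      match w
  7  $ <S>    w r $        expand <S> -> w <S>
  8  $ <S> w  w r $        match w
  9  $ <S>    r $          expand <S> -> <G>
Stack after step 9: $ <G> (top = <G>).

<G>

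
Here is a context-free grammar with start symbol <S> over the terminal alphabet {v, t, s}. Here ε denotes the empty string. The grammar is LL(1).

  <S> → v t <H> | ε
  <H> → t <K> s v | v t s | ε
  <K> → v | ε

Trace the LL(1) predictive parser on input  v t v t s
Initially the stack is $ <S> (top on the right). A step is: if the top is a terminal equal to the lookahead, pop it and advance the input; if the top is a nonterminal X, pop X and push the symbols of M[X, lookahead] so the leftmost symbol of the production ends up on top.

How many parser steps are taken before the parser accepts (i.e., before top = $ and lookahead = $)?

7

step 1: stack=$ <S>  input=v t v t s $  — expand <S> → v t <H>
step 2: stack=$ <H> t v  input=v t v t s $  — match v
step 3: stack=$ <H> t  input=t v t s $  — match t
step 4: stack=$ <H>  input=v t s $  — expand <H> → v t s
step 5: stack=$ s t v  input=v t s $  — match v
step 6: stack=$ s t  input=t s $  — match t
step 7: stack=$ s  input=s $  — match s
Accept reached after 7 steps.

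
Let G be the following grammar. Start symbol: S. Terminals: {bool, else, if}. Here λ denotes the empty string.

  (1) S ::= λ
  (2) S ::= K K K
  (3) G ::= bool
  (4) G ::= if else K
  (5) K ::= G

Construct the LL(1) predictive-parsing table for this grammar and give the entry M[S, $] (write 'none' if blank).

FIRST(G): from G::=bool we get {bool}; from G::=if else K we get {if}. So FIRST(G) = {bool, if}.
FIRST(K): from K::=G we get {bool, if}. So FIRST(K) = {bool, if}.
FIRST(S): from S::=λ we get {λ}; from S::=K K K we get {bool, if}. So FIRST(S) = {λ, bool, if}.
FOLLOW(S) includes $ since S is the start symbol.
FOLLOW(S): S appears on no right-hand side. Thus FOLLOW(S) = {$}.
For S ::= λ: FIRST(λ) = {λ}, so it goes in M[S, t] for t ∈ {}; since λ ∈ FIRST, also for every t ∈ FOLLOW(S) = {$}.
For S ::= K K K: FIRST(K K K) = {bool, if}, so it goes in M[S, t] for t ∈ {bool, if}.

S ::= λ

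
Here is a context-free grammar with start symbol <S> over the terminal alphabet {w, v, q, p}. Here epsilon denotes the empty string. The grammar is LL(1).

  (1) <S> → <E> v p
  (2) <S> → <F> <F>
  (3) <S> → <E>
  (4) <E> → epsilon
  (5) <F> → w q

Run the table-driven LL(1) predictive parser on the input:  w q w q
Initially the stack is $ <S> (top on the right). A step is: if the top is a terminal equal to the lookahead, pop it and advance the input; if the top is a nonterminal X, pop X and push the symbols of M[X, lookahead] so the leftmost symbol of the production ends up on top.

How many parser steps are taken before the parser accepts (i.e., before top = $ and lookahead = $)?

     Stack      Input      Action
  1  $ <S>      w q w q $  expand <S> → <F> <F>
  2  $ <F> <F>  w q w q $  expand <F> → w q
  3  $ <F> q w  w q w q $  match w
  4  $ <F> q    q w q $    match q
  5  $ <F>      w q $      expand <F> → w q
  6  $ q w      w q $      match w
  7  $ q        q $        match q
Accept reached after 7 steps.

7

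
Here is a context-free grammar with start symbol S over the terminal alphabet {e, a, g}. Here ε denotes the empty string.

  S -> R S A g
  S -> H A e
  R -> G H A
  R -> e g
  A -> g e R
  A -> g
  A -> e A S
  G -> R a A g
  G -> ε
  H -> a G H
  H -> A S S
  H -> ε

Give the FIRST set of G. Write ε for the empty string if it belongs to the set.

FIRST(A): from A->g e R we get {g}; from A->g we get {g}; from A->e A S we get {e}. So FIRST(A) = {e, g}.
FIRST(H): from H->a G H we get {a}; from H->A S S we get {e, g}; from H->ε we get {ε}. So FIRST(H) = {ε, a, e, g}.
FIRST(S): from S->R S A g we get {a, e, g}; from S->H A e we get {a, e, g}. So FIRST(S) = {a, e, g}.
FIRST(R): from R->G H A we get {a, e, g}; from R->e g we get {e}. So FIRST(R) = {a, e, g}.
FIRST(G): from G->R a A g we get {a, e, g}; from G->ε we get {ε}. So FIRST(G) = {ε, a, e, g}.

{ε, a, e, g}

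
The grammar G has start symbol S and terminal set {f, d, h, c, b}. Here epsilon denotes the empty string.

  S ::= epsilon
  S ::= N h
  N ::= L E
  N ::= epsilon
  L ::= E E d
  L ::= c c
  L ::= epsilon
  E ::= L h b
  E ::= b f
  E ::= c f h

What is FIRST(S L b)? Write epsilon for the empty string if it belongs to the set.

FIRST(S): from S::=epsilon we get {epsilon}; from S::=N h we get {b, c, h}. So FIRST(S) = {epsilon, b, c, h}.
FIRST(N): from N::=L E we get {b, c, h}; from N::=epsilon we get {epsilon}. So FIRST(N) = {epsilon, b, c, h}.
FIRST(L): from L::=E E d we get {b, c, h}; from L::=c c we get {c}; from L::=epsilon we get {epsilon}. So FIRST(L) = {epsilon, b, c, h}.
FIRST(E): from E::=L h b we get {b, c, h}; from E::=b f we get {b}; from E::=c f h we get {c}. So FIRST(E) = {b, c, h}.
FIRST(S L b): take FIRST of each symbol in turn, carrying on past any symbol whose FIRST contains epsilon; result {b, c, h}.

{b, c, h}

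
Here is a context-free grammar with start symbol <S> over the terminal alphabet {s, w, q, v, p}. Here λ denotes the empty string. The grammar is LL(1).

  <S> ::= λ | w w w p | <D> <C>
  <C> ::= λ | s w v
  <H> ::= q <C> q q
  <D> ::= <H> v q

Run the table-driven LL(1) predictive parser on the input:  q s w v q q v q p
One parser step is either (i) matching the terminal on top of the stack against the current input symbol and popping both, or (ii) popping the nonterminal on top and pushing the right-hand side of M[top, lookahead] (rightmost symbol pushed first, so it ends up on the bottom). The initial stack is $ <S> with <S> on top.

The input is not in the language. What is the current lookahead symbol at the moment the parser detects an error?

step 1: stack=$ <S>  input=q s w v q q v q p $  — expand <S> ::= <D> <C>
step 2: stack=$ <C> <D>  input=q s w v q q v q p $  — expand <D> ::= <H> v q
step 3: stack=$ <C> q v <H>  input=q s w v q q v q p $  — expand <H> ::= q <C> q q
step 4: stack=$ <C> q v q q <C> q  input=q s w v q q v q p $  — match q
step 5: stack=$ <C> q v q q <C>  input=s w v q q v q p $  — expand <C> ::= s w v
step 6: stack=$ <C> q v q q v w s  input=s w v q q v q p $  — match s
step 7: stack=$ <C> q v q q v w  input=w v q q v q p $  — match w
step 8: stack=$ <C> q v q q v  input=v q q v q p $  — match v
step 9: stack=$ <C> q v q q  input=q q v q p $  — match q
step 10: stack=$ <C> q v q  input=q v q p $  — match q
step 11: stack=$ <C> q v  input=v q p $  — match v
step 12: stack=$ <C> q  input=q p $  — match q
step 13: stack=$ <C>  input=p $  — error: M[<C>, p] is empty

p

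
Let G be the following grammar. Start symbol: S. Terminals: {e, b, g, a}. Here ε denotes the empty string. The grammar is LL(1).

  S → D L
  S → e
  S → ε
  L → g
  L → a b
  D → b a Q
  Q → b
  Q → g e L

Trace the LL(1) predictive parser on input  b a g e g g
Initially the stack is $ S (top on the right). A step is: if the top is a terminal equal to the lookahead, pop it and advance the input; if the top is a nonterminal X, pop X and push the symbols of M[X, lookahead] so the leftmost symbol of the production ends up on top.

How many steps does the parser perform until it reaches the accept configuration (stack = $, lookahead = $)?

11

step 1: stack=$ S  input=b a g e g g $  — expand S → D L
step 2: stack=$ L D  input=b a g e g g $  — expand D → b a Q
step 3: stack=$ L Q a b  input=b a g e g g $  — match b
step 4: stack=$ L Q a  input=a g e g g $  — match a
step 5: stack=$ L Q  input=g e g g $  — expand Q → g e L
step 6: stack=$ L L e g  input=g e g g $  — match g
step 7: stack=$ L L e  input=e g g $  — match e
step 8: stack=$ L L  input=g g $  — expand L → g
step 9: stack=$ L g  input=g g $  — match g
step 10: stack=$ L  input=g $  — expand L → g
step 11: stack=$ g  input=g $  — match g
Accept reached after 11 steps.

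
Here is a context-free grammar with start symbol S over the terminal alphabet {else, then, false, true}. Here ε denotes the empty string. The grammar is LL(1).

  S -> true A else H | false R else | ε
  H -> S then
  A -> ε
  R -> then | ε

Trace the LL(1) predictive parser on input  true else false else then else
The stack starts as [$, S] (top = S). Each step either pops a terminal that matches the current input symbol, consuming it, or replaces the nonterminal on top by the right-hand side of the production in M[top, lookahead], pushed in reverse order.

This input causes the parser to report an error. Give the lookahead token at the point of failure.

else

      Stack                Input                             Action
   1  $ S                  true else false else then else $  expand S -> true A else H
   2  $ H else A true      true else false else then else $  match true
   3  $ H else A           else false else then else $       expand A -> ε
   4  $ H else             else false else then else $       match else
   5  $ H                  false else then else $            expand H -> S then
   6  $ then S             false else then else $            expand S -> false R else
   7  $ then else R false  false else then else $            match false
   8  $ then else R        else then else $                  expand R -> ε
   9  $ then else          else then else $                  match else
  10  $ then               then else $                       match then
  11  $                    else $                            error: stack empty but input remains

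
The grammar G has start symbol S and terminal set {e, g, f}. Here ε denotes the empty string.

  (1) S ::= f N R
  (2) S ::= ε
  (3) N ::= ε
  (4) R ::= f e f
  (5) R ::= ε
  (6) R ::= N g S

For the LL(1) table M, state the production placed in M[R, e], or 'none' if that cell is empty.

FIRST(S) = {ε, f}
FIRST(N) = {ε}
FIRST(R) = {ε, f, g}  (via N g S)
FOLLOW(S) includes $ since S is the start symbol.
FOLLOW(S): in R::=N g S, the suffix after S is empty, so FOLLOW(S) ⊇ FOLLOW(R) = {$}. Thus FOLLOW(S) = {$}.
FOLLOW(R): in S::=f N R, the suffix after R is empty, so FOLLOW(R) ⊇ FOLLOW(S) = {$}. Thus FOLLOW(R) = {$}.
For R ::= f e f: FIRST(f e f) = {f}, so it goes in M[R, t] for t ∈ {f}.
For R ::= ε: FIRST(ε) = {ε}, so it goes in M[R, t] for t ∈ {}; since ε ∈ FIRST, also for every t ∈ FOLLOW(R) = {$}.
For R ::= N g S: FIRST(N g S) = {g}, so it goes in M[R, t] for t ∈ {g}.
None of these place a production in M[R, e].

none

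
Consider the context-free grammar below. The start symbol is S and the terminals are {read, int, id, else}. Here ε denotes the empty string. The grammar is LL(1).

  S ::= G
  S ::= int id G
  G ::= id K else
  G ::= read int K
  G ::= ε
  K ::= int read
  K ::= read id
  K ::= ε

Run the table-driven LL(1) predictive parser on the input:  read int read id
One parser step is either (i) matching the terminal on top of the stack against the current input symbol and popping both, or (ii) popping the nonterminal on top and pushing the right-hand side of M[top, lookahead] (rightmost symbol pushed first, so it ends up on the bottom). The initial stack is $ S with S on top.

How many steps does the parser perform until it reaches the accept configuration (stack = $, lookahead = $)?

7

     Stack         Input               Action
  1  $ S           read int read id $  expand S ::= G
  2  $ G           read int read id $  expand G ::= read int K
  3  $ K int read  read int read id $  match read
  4  $ K int       int read id $       match int
  5  $ K           read id $           expand K ::= read id
  6  $ id read     read id $           match read
  7  $ id          id $                match id
Accept reached after 7 steps.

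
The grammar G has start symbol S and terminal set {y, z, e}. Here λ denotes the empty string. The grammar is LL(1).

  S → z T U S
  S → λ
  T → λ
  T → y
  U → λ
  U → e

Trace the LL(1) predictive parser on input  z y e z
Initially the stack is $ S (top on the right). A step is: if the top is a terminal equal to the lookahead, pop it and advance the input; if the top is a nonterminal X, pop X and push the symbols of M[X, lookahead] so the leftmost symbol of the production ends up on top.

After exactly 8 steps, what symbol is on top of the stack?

T

step 1: stack=$ S  input=z y e z $  — expand S → z T U S
step 2: stack=$ S U T z  input=z y e z $  — match z
step 3: stack=$ S U T  input=y e z $  — expand T → y
step 4: stack=$ S U y  input=y e z $  — match y
step 5: stack=$ S U  input=e z $  — expand U → e
step 6: stack=$ S e  input=e z $  — match e
step 7: stack=$ S  input=z $  — expand S → z T U S
step 8: stack=$ S U T z  input=z $  — match z
Stack after step 8: $ S U T (top = T).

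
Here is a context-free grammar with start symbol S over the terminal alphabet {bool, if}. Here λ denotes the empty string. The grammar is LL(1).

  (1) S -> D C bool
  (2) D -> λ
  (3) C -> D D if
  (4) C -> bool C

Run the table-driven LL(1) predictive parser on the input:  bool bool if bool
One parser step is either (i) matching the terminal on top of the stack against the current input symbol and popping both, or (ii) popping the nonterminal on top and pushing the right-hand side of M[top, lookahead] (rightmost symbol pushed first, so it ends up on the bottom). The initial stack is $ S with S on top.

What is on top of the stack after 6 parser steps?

C

step 1: stack=$ S  input=bool bool if bool $  — expand S -> D C bool
step 2: stack=$ bool C D  input=bool bool if bool $  — expand D -> λ
step 3: stack=$ bool C  input=bool bool if bool $  — expand C -> bool C
step 4: stack=$ bool C bool  input=bool bool if bool $  — match bool
step 5: stack=$ bool C  input=bool if bool $  — expand C -> bool C
step 6: stack=$ bool C bool  input=bool if bool $  — match bool
Stack after step 6: $ bool C (top = C).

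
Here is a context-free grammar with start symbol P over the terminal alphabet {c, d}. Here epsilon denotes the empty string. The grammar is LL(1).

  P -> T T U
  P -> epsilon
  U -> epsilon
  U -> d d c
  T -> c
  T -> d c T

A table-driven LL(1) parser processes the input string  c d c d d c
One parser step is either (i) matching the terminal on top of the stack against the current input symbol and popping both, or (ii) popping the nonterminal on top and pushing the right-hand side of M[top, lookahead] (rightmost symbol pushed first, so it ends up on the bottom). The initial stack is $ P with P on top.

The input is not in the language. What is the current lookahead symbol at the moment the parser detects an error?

d

     Stack      Input          Action
  1  $ P        c d c d d c $  expand P -> T T U
  2  $ U T T    c d c d d c $  expand T -> c
  3  $ U T c    c d c d d c $  match c
  4  $ U T      d c d d c $    expand T -> d c T
  5  $ U T c d  d c d d c $    match d
  6  $ U T c    c d d c $      match c
  7  $ U T      d d c $        expand T -> d c T
  8  $ U T c d  d d c $        match d
  9  $ U T c    d c $          error: top is terminal c but lookahead is d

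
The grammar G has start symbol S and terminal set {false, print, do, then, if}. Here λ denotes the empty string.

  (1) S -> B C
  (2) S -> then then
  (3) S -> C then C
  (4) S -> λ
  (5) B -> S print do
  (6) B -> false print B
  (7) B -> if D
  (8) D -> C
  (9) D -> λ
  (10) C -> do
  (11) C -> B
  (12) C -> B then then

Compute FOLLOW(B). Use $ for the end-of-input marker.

FIRST(S): from S->B C we get {do, false, if, print, then}; from S->then then we get {then}; from S->C then C we get {do, false, if, print, then}; from S->λ we get {λ}. So FIRST(S) = {λ, do, false, if, print, then}.
FIRST(B): from B->S print do we get {do, false, if, print, then}; from B->false print B we get {false}; from B->if D we get {if}. So FIRST(B) = {do, false, if, print, then}.
FIRST(C): from C->do we get {do}; from C->B we get {do, false, if, print, then}; from C->B then then we get {do, false, if, print, then}. So FIRST(C) = {do, false, if, print, then}.
FIRST(D): from D->C we get {do, false, if, print, then}; from D->λ we get {λ}. So FIRST(D) = {λ, do, false, if, print, then}.
FOLLOW(S) includes $ since S is the start symbol.
FOLLOW(S): in B->S print do, S is followed by print do with FIRST {print}. Thus FOLLOW(S) = {$, print}.
FOLLOW(B): in S->B C, B is followed by C with FIRST {do, false, if, print, then}; in B->false print B, the suffix after B is empty (adds nothing new); in C->B, the suffix after B is empty, so FOLLOW(B) ⊇ FOLLOW(C) = {$, do, false, if, print, then}; in C->B then then, B is followed by then then with FIRST {then}. Thus FOLLOW(B) = {$, do, false, if, print, then}.
FOLLOW(D): in B->if D, the suffix after D is empty, so FOLLOW(D) ⊇ FOLLOW(B) = {$, do, false, if, print, then}. Thus FOLLOW(D) = {$, do, false, if, print, then}.
FOLLOW(C): in S->B C, the suffix after C is empty, so FOLLOW(C) ⊇ FOLLOW(S) = {$, print}; in S->C then C (occurrence 1), C is followed by then C with FIRST {then}; in S->C then C (occurrence 2), the suffix after C is empty, so FOLLOW(C) ⊇ FOLLOW(S) = {$, print}; in D->C, the suffix after C is empty, so FOLLOW(C) ⊇ FOLLOW(D) = {$, do, false, if, print, then}. Thus FOLLOW(C) = {$, do, false, if, print, then}.

{$, do, false, if, print, then}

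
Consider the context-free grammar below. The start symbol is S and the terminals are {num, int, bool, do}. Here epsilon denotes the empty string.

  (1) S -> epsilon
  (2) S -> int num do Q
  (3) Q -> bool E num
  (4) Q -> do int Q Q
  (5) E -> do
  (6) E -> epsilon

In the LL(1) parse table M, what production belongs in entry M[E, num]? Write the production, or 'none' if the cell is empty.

E -> epsilon

FIRST(S) = {epsilon, int}
FIRST(Q) = {bool, do}
FIRST(E) = {epsilon, do}
FOLLOW(S) includes $ since S is the start symbol.
FOLLOW(E): in Q->bool E num, E is followed by num with FIRST {num}. Thus FOLLOW(E) = {num}.
For E -> do: FIRST(do) = {do}, so it goes in M[E, t] for t ∈ {do}.
For E -> epsilon: FIRST(epsilon) = {epsilon}, so it goes in M[E, t] for t ∈ {}; since epsilon ∈ FIRST, also for every t ∈ FOLLOW(E) = {num}.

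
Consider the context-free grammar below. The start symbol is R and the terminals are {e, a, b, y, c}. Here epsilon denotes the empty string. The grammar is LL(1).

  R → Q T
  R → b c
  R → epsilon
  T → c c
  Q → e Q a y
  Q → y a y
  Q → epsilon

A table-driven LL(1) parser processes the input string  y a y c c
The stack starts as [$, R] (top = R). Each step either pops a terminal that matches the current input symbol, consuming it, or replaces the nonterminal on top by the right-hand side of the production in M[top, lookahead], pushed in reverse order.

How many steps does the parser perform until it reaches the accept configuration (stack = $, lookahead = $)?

8

step 1: stack=$ R  input=y a y c c $  — expand R → Q T
step 2: stack=$ T Q  input=y a y c c $  — expand Q → y a y
step 3: stack=$ T y a y  input=y a y c c $  — match y
step 4: stack=$ T y a  input=a y c c $  — match a
step 5: stack=$ T y  input=y c c $  — match y
step 6: stack=$ T  input=c c $  — expand T → c c
step 7: stack=$ c c  input=c c $  — match c
step 8: stack=$ c  input=c $  — match c
Accept reached after 8 steps.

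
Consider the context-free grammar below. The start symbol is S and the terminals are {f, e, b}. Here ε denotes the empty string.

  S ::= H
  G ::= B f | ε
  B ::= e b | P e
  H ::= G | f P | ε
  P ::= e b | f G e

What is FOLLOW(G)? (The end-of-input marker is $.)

{$, e}

FIRST(P) = {e, f}
FIRST(B) = {e, f}  (via P e)
FIRST(G) = {ε, e, f}  (via B f)
FIRST(H) = {ε, e, f}  (via G)
FIRST(S) = {ε, e, f}  (via H)
FOLLOW(S) includes $ since S is the start symbol.
FOLLOW(S): S appears on no right-hand side. Thus FOLLOW(S) = {$}.
FOLLOW(B): in G::=B f, B is followed by f with FIRST {f}. Thus FOLLOW(B) = {f}.
FOLLOW(H): in S::=H, the suffix after H is empty, so FOLLOW(H) ⊇ FOLLOW(S) = {$}. Thus FOLLOW(H) = {$}.
FOLLOW(G): in H::=G, the suffix after G is empty, so FOLLOW(G) ⊇ FOLLOW(H) = {$}; in P::=f G e, G is followed by e with FIRST {e}. Thus FOLLOW(G) = {$, e}.
FOLLOW(P): in B::=P e, P is followed by e with FIRST {e}; in H::=f P, the suffix after P is empty, so FOLLOW(P) ⊇ FOLLOW(H) = {$}. Thus FOLLOW(P) = {$, e}.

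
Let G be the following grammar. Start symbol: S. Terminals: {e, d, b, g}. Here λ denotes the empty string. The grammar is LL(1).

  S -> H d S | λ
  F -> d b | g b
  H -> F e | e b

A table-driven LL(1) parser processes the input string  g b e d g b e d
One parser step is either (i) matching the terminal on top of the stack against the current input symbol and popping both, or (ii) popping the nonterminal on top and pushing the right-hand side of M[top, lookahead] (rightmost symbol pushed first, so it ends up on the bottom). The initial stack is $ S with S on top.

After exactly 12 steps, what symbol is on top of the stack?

e

step 1: stack=$ S  input=g b e d g b e d $  — expand S -> H d S
step 2: stack=$ S d H  input=g b e d g b e d $  — expand H -> F e
step 3: stack=$ S d e F  input=g b e d g b e d $  — expand F -> g b
step 4: stack=$ S d e b g  input=g b e d g b e d $  — match g
step 5: stack=$ S d e b  input=b e d g b e d $  — match b
step 6: stack=$ S d e  input=e d g b e d $  — match e
step 7: stack=$ S d  input=d g b e d $  — match d
step 8: stack=$ S  input=g b e d $  — expand S -> H d S
step 9: stack=$ S d H  input=g b e d $  — expand H -> F e
step 10: stack=$ S d e F  input=g b e d $  — expand F -> g b
step 11: stack=$ S d e b g  input=g b e d $  — match g
step 12: stack=$ S d e b  input=b e d $  — match b
Stack after step 12: $ S d e (top = e).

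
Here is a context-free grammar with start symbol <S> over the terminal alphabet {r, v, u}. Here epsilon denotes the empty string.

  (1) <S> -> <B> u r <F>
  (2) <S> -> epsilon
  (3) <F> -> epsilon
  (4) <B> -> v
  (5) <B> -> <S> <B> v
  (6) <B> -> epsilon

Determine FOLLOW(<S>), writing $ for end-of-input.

{$, u, v}

FIRST(<F>) = {epsilon}
FIRST(<S>) = {epsilon, u, v}  (via <B> u r <F>)
FIRST(<B>) = {epsilon, u, v}  (via <S> <B> v)
FOLLOW(<S>) includes $ since <S> is the start symbol.
FOLLOW(<S>): in <B>-><S> <B> v, <S> is followed by <B> v with FIRST {u, v}. Thus FOLLOW(<S>) = {$, u, v}.
FOLLOW(<F>): in <S>-><B> u r <F>, the suffix after <F> is empty, so FOLLOW(<F>) ⊇ FOLLOW(<S>) = {$, u, v}. Thus FOLLOW(<F>) = {$, u, v}.
FOLLOW(<B>): in <S>-><B> u r <F>, <B> is followed by u r <F> with FIRST {u}; in <B>-><S> <B> v, <B> is followed by v with FIRST {v}. Thus FOLLOW(<B>) = {u, v}.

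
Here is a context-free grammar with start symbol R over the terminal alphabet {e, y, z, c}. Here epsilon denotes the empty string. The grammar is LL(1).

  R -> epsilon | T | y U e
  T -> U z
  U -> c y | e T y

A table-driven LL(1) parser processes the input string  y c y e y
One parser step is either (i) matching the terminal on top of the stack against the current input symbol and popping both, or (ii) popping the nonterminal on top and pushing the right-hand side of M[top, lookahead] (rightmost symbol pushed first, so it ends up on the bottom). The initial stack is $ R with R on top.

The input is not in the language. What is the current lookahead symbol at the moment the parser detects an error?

y

step 1: stack=$ R  input=y c y e y $  — expand R -> y U e
step 2: stack=$ e U y  input=y c y e y $  — match y
step 3: stack=$ e U  input=c y e y $  — expand U -> c y
step 4: stack=$ e y c  input=c y e y $  — match c
step 5: stack=$ e y  input=y e y $  — match y
step 6: stack=$ e  input=e y $  — match e
step 7: stack=$  input=y $  — error: stack empty but input remains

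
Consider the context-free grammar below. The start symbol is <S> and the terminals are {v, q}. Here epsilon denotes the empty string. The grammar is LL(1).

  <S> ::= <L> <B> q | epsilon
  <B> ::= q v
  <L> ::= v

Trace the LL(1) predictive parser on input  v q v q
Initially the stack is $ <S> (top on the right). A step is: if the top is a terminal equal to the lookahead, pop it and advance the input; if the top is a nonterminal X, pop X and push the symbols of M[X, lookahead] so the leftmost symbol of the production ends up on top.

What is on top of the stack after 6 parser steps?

q

     Stack        Input      Action
  1  $ <S>        v q v q $  expand <S> ::= <L> <B> q
  2  $ q <B> <L>  v q v q $  expand <L> ::= v
  3  $ q <B> v    v q v q $  match v
  4  $ q <B>      q v q $    expand <B> ::= q v
  5  $ q v q      q v q $    match q
  6  $ q v        v q $      match v
Stack after step 6: $ q (top = q).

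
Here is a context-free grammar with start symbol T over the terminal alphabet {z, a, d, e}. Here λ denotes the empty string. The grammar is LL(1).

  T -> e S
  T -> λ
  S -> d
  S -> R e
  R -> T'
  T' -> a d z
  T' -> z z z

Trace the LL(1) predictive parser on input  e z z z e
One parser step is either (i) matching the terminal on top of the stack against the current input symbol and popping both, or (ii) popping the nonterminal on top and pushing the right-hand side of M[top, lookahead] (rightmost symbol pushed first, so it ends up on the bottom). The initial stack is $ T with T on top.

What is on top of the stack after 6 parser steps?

     Stack      Input        Action
  1  $ T        e z z z e $  expand T -> e S
  2  $ S e      e z z z e $  match e
  3  $ S        z z z e $    expand S -> R e
  4  $ e R      z z z e $    expand R -> T'
  5  $ e T'     z z z e $    expand T' -> z z z
  6  $ e z z z  z z z e $    match z
Stack after step 6: $ e z z (top = z).

z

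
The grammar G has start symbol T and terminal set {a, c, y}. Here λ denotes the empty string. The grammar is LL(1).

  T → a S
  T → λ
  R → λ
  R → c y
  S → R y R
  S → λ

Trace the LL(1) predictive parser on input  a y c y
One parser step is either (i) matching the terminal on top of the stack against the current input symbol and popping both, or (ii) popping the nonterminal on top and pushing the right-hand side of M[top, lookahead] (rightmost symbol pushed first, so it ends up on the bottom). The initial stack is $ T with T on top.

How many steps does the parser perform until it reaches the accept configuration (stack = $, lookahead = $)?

8

step 1: stack=$ T  input=a y c y $  — expand T → a S
step 2: stack=$ S a  input=a y c y $  — match a
step 3: stack=$ S  input=y c y $  — expand S → R y R
step 4: stack=$ R y R  input=y c y $  — expand R → λ
step 5: stack=$ R y  input=y c y $  — match y
step 6: stack=$ R  input=c y $  — expand R → c y
step 7: stack=$ y c  input=c y $  — match c
step 8: stack=$ y  input=y $  — match y
Accept reached after 8 steps.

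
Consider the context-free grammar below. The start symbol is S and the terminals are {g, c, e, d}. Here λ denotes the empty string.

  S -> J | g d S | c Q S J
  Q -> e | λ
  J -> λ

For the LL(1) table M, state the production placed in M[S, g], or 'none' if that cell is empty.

FIRST(Q): from Q->e we get {e}; from Q->λ we get {λ}. So FIRST(Q) = {λ, e}.
FIRST(J): from J->λ we get {λ}. So FIRST(J) = {λ}.
FIRST(S): from S->J we get {λ}; from S->g d S we get {g}; from S->c Q S J we get {c}. So FIRST(S) = {λ, c, g}.
FOLLOW(S) includes $ since S is the start symbol.
FOLLOW(S): in S->g d S, the suffix after S is empty (adds nothing new); in S->c Q S J, S is followed by J with FIRST {λ}; in S->c Q S J, the suffix after S is nullable (adds nothing new). Thus FOLLOW(S) = {$}.
For S -> J: FIRST(J) = {λ}, so it goes in M[S, t] for t ∈ {}; since λ ∈ FIRST, also for every t ∈ FOLLOW(S) = {$}.
For S -> g d S: FIRST(g d S) = {g}, so it goes in M[S, t] for t ∈ {g}.
For S -> c Q S J: FIRST(c Q S J) = {c}, so it goes in M[S, t] for t ∈ {c}.

S -> g d S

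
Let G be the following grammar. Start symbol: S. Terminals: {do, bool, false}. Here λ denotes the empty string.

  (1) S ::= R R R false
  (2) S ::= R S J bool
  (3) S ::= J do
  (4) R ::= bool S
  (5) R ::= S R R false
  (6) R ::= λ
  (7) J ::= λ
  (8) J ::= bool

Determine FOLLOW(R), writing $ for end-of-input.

FIRST(J) = {λ, bool}
FIRST(S) = {bool, do, false}  (via R R R false, R S J bool, J do)
FIRST(R) = {λ, bool, do, false}  (via S R R false)
FOLLOW(S) includes $ since S is the start symbol.
FOLLOW(R): in S::=R R R false (occurrence 1), R is followed by R R false with FIRST {bool, do, false}; in S::=R R R false (occurrence 2), R is followed by R false with FIRST {bool, do, false}; in S::=R R R false (occurrence 3), R is followed by false with FIRST {false}; in S::=R S J bool, R is followed by S J bool with FIRST {bool, do, false}; in R::=S R R false (occurrence 1), R is followed by R false with FIRST {bool, do, false}; in R::=S R R false (occurrence 2), R is followed by false with FIRST {false}. Thus FOLLOW(R) = {bool, do, false}.
FOLLOW(S): in S::=R S J bool, S is followed by J bool with FIRST {bool}; in R::=bool S, the suffix after S is empty, so FOLLOW(S) ⊇ FOLLOW(R) = {bool, do, false}; in R::=S R R false, S is followed by R R false with FIRST {bool, do, false}. Thus FOLLOW(S) = {$, bool, do, false}.
FOLLOW(J): in S::=R S J bool, J is followed by bool with FIRST {bool}; in S::=J do, J is followed by do with FIRST {do}. Thus FOLLOW(J) = {bool, do}.

{bool, do, false}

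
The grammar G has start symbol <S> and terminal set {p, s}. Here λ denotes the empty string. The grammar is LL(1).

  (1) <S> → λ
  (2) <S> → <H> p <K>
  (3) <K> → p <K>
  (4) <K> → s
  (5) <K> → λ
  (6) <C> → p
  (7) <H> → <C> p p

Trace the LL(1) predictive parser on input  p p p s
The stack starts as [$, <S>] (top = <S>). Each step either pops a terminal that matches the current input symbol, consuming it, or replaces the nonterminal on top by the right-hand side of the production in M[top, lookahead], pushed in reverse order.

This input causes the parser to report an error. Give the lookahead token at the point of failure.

     Stack            Input      Action
  1  $ <S>            p p p s $  expand <S> → <H> p <K>
  2  $ <K> p <H>      p p p s $  expand <H> → <C> p p
  3  $ <K> p p p <C>  p p p s $  expand <C> → p
  4  $ <K> p p p p    p p p s $  match p
  5  $ <K> p p p      p p s $    match p
  6  $ <K> p p        p s $      match p
  7  $ <K> p          s $        error: top is terminal p but lookahead is s

s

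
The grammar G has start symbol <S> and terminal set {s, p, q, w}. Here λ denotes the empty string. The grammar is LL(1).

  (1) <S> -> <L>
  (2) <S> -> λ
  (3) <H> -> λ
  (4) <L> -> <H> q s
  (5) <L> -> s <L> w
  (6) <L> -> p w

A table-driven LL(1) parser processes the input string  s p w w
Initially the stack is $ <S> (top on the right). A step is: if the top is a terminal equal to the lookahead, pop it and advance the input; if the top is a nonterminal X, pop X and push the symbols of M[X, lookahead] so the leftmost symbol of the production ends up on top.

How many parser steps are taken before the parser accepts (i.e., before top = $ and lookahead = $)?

7

step 1: stack=$ <S>  input=s p w w $  — expand <S> -> <L>
step 2: stack=$ <L>  input=s p w w $  — expand <L> -> s <L> w
step 3: stack=$ w <L> s  input=s p w w $  — match s
step 4: stack=$ w <L>  input=p w w $  — expand <L> -> p w
step 5: stack=$ w w p  input=p w w $  — match p
step 6: stack=$ w w  input=w w $  — match w
step 7: stack=$ w  input=w $  — match w
Accept reached after 7 steps.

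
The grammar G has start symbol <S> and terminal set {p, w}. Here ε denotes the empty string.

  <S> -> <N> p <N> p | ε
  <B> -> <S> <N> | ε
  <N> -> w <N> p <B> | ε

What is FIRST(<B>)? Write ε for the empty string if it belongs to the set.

{ε, p, w}

FIRST(<N>): from <N>->w <N> p <B> we get {w}; from <N>->ε we get {ε}. So FIRST(<N>) = {ε, w}.
FIRST(<S>): from <S>-><N> p <N> p we get {p, w}; from <S>->ε we get {ε}. So FIRST(<S>) = {ε, p, w}.
FIRST(<B>): from <B>-><S> <N> we get {ε, p, w}; from <B>->ε we get {ε}. So FIRST(<B>) = {ε, p, w}.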